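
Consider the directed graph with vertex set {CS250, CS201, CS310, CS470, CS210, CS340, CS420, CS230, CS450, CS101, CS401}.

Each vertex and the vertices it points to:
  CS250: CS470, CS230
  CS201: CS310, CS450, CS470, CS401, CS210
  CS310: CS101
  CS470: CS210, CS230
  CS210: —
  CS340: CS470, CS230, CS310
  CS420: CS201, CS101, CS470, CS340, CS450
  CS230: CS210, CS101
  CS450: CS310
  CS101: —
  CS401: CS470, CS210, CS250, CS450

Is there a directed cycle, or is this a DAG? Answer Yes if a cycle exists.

No

DFS with white/gray/black marking, starting from CS210:
CS210 gray
CS210 black
CS250 gray
  CS470 gray
    CS470→CS210: CS210 black — skip
    CS230 gray
      CS230→CS210: CS210 black — skip
      CS101 gray
      CS101 black
    CS230 black
  CS470 black
  CS250→CS230: CS230 black — skip
CS250 black
CS201 gray
  CS310 gray
    CS310→CS101: CS101 black — skip
  CS310 black
  CS450 gray
    CS450→CS310: CS310 black — skip
  CS450 black
  CS201→CS470: CS470 black — skip
  CS401 gray
    CS401→CS470: CS470 black — skip
    CS401→CS210: CS210 black — skip
    CS401→CS250: CS250 black — skip
    CS401→CS450: CS450 black — skip
  CS401 black
  CS201→CS210: CS210 black — skip
CS201 black
CS340 gray
  CS340→CS470: CS470 black — skip
  CS340→CS230: CS230 black — skip
  CS340→CS310: CS310 black — skip
CS340 black
CS420 gray
  CS420→CS201: CS201 black — skip
  CS420→CS101: CS101 black — skip
  CS420→CS470: CS470 black — skip
  CS420→CS340: CS340 black — skip
  CS420→CS450: CS450 black — skip
CS420 black
Every edge goes to a white or black vertex — no back edge, so the graph is acyclic.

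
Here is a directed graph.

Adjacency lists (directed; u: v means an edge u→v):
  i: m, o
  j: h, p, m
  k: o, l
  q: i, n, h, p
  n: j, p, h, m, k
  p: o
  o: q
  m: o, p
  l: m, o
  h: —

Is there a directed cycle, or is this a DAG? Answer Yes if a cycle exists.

DFS with white/gray/black marking, starting from k:
k gray
  o gray
    q gray
      i gray
        m gray
          m→o: o is gray → back edge
Back edge found, so a cycle exists: o → q → i → m → o.

Yes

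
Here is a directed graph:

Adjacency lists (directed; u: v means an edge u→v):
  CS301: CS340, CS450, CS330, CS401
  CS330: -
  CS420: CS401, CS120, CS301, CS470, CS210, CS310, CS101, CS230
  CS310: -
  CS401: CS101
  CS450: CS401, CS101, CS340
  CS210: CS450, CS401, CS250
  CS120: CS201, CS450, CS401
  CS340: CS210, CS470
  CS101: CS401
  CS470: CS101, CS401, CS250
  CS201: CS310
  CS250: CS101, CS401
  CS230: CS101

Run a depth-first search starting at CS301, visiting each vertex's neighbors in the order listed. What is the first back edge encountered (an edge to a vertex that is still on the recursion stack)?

DFS from CS301 (visiting each vertex's neighbors in the order listed); mark gray on enter, black on exit:
CS301 gray
  CS340 gray
    CS210 gray
      CS450 gray
        CS401 gray
          CS101 gray
            CS101→CS401: CS401 is gray → back edge
First back edge: CS101 → CS401.

CS101→CS401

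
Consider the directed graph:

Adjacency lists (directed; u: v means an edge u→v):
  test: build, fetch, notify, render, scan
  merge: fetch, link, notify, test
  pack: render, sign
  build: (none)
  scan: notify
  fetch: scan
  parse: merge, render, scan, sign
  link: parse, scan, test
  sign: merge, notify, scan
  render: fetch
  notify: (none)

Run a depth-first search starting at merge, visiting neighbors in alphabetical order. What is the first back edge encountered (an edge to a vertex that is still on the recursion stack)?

parse→merge

DFS from merge (visiting neighbors in alphabetical order); mark gray on enter, black on exit:
merge gray
  fetch gray
    scan gray
      notify gray
      notify black
    scan black
  fetch black
  link gray
    parse gray
      parse→merge: merge is gray → back edge
First back edge: parse → merge.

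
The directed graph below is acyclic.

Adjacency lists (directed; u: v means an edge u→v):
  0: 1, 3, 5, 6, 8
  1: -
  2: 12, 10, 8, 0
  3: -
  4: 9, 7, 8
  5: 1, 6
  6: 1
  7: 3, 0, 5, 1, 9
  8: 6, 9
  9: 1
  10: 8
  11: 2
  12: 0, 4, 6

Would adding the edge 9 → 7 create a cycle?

Adding 9→7 creates a cycle iff 7 can already reach 9.
Path from 7: 7 → 9.
So 7 → … → 9 → 7 is a cycle.

Yes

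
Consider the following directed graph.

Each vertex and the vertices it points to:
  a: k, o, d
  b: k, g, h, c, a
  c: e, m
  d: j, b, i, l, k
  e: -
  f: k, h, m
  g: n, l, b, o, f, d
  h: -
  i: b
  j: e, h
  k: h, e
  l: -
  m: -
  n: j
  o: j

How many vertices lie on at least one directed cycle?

5

A vertex is on a directed cycle iff it belongs to a strongly connected component of size ≥ 2 (or has a self-loop).
The vertices on cycles are {a, b, d, g, i} — 5 in total.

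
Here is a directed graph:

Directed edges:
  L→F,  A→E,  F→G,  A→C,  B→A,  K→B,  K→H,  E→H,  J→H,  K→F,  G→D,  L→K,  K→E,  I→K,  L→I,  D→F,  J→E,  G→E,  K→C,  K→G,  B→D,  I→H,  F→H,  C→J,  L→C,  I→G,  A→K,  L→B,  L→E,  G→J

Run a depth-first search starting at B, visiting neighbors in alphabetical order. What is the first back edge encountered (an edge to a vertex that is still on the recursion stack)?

K→B

DFS from B (visiting neighbors in alphabetical order); mark gray on enter, black on exit:
B gray
  A gray
    C gray
      J gray
        E gray
          H gray
          H black
        E black
        J→H: H black — skip
      J black
    C black
    A→E: E black — skip
    K gray
      K→B: B is gray → back edge
First back edge: K → B.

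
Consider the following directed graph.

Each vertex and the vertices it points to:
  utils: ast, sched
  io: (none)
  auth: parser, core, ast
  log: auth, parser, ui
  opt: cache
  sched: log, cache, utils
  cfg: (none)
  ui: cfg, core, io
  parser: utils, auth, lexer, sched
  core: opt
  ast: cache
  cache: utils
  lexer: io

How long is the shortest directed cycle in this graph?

For each vertex v, BFS finds the shortest path from v back to v.
The shortest such closed walk is parser → auth → parser, length 2.

2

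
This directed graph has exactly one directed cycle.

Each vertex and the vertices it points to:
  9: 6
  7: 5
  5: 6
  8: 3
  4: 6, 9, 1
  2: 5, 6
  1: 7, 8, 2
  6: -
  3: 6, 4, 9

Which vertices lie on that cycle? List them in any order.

1, 3, 4, 8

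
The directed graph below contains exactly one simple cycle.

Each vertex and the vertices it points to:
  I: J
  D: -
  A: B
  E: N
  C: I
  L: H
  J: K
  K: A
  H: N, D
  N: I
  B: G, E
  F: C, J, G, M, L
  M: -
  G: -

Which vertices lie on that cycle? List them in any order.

A, B, E, I, J, K, N

DFS with gray/black marking from J:
J gray
  K gray
    A gray
      B gray
        G gray
        G black
        E gray
          N gray
            I gray
              I→J: J is gray → back edge
Back edge closes the cycle J → K → A → B → E → N → I → J; its vertices are {A, B, E, I, J, K, N}.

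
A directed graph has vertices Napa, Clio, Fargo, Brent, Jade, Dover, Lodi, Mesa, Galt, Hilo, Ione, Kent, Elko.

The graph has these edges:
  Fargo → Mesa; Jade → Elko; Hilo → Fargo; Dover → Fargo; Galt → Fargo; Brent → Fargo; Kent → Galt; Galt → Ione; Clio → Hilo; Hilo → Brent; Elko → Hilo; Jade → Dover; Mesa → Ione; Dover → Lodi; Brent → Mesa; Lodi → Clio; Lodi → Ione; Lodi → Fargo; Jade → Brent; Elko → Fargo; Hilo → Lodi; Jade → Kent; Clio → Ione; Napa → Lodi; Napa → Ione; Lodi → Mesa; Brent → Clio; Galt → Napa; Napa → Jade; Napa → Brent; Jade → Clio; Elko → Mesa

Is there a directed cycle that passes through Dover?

Dover lies on a cycle iff there is a path from Dover back to itself.
Exploring from Dover, it never reaches itself; equivalently, its strongly connected component is a singleton.

No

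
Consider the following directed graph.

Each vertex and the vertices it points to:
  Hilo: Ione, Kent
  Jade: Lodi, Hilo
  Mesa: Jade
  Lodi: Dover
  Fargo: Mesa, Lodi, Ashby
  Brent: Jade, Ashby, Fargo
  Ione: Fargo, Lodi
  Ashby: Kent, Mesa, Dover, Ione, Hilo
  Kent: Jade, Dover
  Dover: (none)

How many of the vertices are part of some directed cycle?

A vertex is on a directed cycle iff it belongs to a strongly connected component of size ≥ 2 (or has a self-loop).
The vertices on cycles are {Hilo, Ione, Jade, Kent, Mesa, Ashby, Fargo} — 7 in total.

7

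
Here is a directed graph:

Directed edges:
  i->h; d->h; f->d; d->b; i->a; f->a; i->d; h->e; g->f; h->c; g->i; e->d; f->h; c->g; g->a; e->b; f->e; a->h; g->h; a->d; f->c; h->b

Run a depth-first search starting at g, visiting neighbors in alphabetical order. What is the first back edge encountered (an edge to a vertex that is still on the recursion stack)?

c->g

DFS from g (visiting neighbors in alphabetical order); mark gray on enter, black on exit:
g gray
  a gray
    d gray
      b gray
      b black
      h gray
        h→b: b black — skip
        c gray
          c→g: g is gray → back edge
First back edge: c → g.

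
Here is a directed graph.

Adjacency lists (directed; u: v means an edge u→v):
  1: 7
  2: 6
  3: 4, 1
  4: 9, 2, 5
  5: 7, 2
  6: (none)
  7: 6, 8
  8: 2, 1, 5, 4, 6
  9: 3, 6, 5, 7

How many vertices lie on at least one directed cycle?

7

A vertex is on a directed cycle iff it belongs to a strongly connected component of size ≥ 2 (or has a self-loop).
The vertices on cycles are {1, 3, 4, 5, 7, 8, 9} — 7 in total.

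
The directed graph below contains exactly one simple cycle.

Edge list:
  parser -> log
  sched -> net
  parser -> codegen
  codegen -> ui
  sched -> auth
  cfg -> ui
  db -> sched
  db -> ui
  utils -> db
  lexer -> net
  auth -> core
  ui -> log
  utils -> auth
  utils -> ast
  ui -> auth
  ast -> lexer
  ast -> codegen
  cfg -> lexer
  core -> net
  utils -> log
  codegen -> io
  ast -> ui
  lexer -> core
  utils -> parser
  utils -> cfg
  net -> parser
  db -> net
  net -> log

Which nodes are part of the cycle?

ui, net, auth, core, parser, codegen

DFS with gray/black marking from codegen:
codegen gray
  ui gray
    log gray
    log black
    auth gray
      core gray
        net gray
          net→log: log black — skip
          parser gray
            parser→codegen: codegen is gray → back edge
Back edge closes the cycle codegen → ui → auth → core → net → parser → codegen; its vertices are {ui, net, auth, core, parser, codegen}.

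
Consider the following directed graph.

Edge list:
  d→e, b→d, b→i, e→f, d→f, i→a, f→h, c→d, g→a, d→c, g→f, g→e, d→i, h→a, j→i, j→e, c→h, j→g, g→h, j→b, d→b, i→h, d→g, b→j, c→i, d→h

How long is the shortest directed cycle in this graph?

2

For each vertex v, BFS finds the shortest path from v back to v.
The shortest such closed walk is j → b → j, length 2.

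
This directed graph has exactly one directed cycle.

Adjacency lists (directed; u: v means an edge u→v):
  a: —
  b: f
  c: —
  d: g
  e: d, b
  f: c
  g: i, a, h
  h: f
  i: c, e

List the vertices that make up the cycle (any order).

d, e, g, i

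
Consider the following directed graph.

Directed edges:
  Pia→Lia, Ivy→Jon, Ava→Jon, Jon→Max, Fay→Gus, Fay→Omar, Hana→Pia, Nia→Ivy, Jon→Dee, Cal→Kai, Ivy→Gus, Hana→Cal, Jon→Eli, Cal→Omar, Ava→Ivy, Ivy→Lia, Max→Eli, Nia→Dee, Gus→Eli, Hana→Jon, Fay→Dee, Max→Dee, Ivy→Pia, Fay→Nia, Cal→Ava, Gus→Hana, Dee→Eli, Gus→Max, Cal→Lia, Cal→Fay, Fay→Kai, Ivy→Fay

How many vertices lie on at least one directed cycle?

7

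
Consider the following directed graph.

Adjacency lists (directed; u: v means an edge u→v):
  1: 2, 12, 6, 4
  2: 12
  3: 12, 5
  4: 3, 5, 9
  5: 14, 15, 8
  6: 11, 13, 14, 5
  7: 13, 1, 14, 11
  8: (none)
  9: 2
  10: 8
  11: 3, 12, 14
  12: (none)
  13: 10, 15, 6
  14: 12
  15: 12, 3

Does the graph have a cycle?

Yes

DFS with white/gray/black marking, starting from 13:
13 gray
  10 gray
    8 gray
    8 black
  10 black
  15 gray
    12 gray
    12 black
    3 gray
      3→12: 12 black — skip
      5 gray
        14 gray
          14→12: 12 black — skip
        14 black
        5→15: 15 is gray → back edge
Back edge found, so a cycle exists: 15 → 3 → 5 → 15.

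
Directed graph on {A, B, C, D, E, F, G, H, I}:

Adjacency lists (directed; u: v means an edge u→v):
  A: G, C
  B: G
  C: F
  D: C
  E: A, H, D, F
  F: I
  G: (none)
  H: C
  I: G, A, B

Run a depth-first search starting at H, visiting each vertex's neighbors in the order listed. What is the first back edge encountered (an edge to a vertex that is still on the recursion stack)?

DFS from H (visiting each vertex's neighbors in the order listed); mark gray on enter, black on exit:
H gray
  C gray
    F gray
      I gray
        G gray
        G black
        A gray
          A→G: G black — skip
          A→C: C is gray → back edge
First back edge: A → C.

A→C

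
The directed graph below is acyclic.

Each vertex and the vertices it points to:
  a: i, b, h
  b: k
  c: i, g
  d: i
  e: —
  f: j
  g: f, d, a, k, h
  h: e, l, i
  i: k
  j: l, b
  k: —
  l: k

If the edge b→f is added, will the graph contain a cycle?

Yes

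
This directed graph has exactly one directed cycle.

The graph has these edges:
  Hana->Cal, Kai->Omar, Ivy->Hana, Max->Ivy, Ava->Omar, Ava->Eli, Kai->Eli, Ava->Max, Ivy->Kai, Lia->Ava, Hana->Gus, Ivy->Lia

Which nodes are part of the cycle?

DFS with gray/black marking from Max:
Max gray
  Ivy gray
    Kai gray
      Eli gray
      Eli black
      Omar gray
      Omar black
    Kai black
    Lia gray
      Ava gray
        Ava→Eli: Eli black — skip
        Ava→Omar: Omar black — skip
        Ava→Max: Max is gray → back edge
Back edge closes the cycle Max → Ivy → Lia → Ava → Max; its vertices are {Ava, Ivy, Lia, Max}.

Ava, Ivy, Lia, Max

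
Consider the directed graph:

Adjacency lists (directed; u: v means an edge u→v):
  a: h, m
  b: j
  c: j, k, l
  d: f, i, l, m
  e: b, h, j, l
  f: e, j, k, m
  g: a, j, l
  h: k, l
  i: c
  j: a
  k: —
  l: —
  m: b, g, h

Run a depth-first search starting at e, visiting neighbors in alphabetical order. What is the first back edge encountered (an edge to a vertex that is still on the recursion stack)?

m->b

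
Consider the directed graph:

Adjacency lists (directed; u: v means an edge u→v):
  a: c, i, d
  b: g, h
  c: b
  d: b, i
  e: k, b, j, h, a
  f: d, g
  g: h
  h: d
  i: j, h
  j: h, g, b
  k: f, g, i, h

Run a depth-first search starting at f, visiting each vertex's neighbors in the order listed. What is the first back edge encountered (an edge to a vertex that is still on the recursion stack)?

h->d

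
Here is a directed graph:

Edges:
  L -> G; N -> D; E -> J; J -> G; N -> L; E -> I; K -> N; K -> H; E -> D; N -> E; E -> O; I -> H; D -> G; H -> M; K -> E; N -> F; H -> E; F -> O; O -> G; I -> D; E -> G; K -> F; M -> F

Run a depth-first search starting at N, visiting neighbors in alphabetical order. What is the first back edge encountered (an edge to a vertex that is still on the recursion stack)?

DFS from N (visiting neighbors in alphabetical order); mark gray on enter, black on exit:
N gray
  D gray
    G gray
    G black
  D black
  E gray
    E→D: D black — skip
    E→G: G black — skip
    I gray
      I→D: D black — skip
      H gray
        H→E: E is gray → back edge
First back edge: H → E.

H->E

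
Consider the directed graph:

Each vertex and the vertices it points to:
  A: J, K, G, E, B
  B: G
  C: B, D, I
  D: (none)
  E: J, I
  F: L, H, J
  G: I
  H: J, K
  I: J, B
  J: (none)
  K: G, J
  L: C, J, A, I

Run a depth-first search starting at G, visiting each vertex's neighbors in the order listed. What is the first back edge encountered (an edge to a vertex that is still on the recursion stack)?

B→G

DFS from G (visiting each vertex's neighbors in the order listed); mark gray on enter, black on exit:
G gray
  I gray
    J gray
    J black
    B gray
      B→G: G is gray → back edge
First back edge: B → G.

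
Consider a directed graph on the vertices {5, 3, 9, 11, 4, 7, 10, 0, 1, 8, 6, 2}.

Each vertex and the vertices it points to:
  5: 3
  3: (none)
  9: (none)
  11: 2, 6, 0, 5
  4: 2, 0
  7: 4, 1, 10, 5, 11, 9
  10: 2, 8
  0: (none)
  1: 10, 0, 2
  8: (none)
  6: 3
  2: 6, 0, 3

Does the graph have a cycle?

No

DFS with white/gray/black marking, starting from 8:
8 gray
8 black
5 gray
  3 gray
  3 black
5 black
9 gray
9 black
11 gray
  2 gray
    6 gray
      6→3: 3 black — skip
    6 black
    0 gray
    0 black
    2→3: 3 black — skip
  2 black
  11→6: 6 black — skip
  11→0: 0 black — skip
  11→5: 5 black — skip
11 black
4 gray
  4→2: 2 black — skip
  4→0: 0 black — skip
4 black
7 gray
  7→4: 4 black — skip
  1 gray
    10 gray
      10→2: 2 black — skip
      10→8: 8 black — skip
    10 black
    1→0: 0 black — skip
    1→2: 2 black — skip
  1 black
  7→10: 10 black — skip
  7→5: 5 black — skip
  7→11: 11 black — skip
  7→9: 9 black — skip
7 black
Every edge goes to a white or black vertex — no back edge, so the graph is acyclic.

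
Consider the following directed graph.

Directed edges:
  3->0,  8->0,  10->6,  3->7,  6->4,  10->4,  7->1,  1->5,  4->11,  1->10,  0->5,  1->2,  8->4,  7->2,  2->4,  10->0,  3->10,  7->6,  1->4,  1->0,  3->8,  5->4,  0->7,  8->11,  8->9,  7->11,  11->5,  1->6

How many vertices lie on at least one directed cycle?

7

A vertex is on a directed cycle iff it belongs to a strongly connected component of size ≥ 2 (or has a self-loop).
The vertices on cycles are {0, 1, 4, 5, 7, 10, 11} — 7 in total.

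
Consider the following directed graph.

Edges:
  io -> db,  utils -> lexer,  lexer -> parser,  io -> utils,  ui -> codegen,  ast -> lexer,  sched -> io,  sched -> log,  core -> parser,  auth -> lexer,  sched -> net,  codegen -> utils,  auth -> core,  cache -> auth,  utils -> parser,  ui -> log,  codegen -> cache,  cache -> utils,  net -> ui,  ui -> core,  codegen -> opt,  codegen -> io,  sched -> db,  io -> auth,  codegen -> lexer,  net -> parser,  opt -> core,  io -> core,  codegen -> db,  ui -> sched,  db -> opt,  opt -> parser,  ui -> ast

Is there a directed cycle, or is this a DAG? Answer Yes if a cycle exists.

DFS with white/gray/black marking, starting from lexer:
lexer gray
  parser gray
  parser black
lexer black
core gray
  core→parser: parser black — skip
core black
ast gray
  ast→lexer: lexer black — skip
ast black
db gray
  opt gray
    opt→core: core black — skip
    opt→parser: parser black — skip
  opt black
db black
log gray
log black
auth gray
  auth→core: core black — skip
  auth→lexer: lexer black — skip
auth black
cache gray
  cache→auth: auth black — skip
  utils gray
    utils→lexer: lexer black — skip
    utils→parser: parser black — skip
  utils black
cache black
io gray
  io→utils: utils black — skip
  io→auth: auth black — skip
  io→core: core black — skip
  io→db: db black — skip
io black
net gray
  ui gray
    ui→log: log black — skip
    codegen gray
      codegen→utils: utils black — skip
      codegen→io: io black — skip
      codegen→db: db black — skip
      codegen→opt: opt black — skip
      codegen→lexer: lexer black — skip
      codegen→cache: cache black — skip
    codegen black
    sched gray
      sched→log: log black — skip
      sched→io: io black — skip
      sched→net: net is gray → back edge
Back edge found, so a cycle exists: net → ui → sched → net.

Yes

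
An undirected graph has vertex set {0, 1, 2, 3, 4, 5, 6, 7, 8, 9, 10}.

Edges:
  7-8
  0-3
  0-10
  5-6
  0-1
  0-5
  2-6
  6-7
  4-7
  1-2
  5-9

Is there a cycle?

DFS, tracking each vertex's parent; an edge to a visited non-parent vertex closes a cycle.
Start from 6:
visit 6 (parent –)
  visit 7 (parent 6)
    7–6: parent, skip
    visit 8 (parent 7)
      8–7: parent, skip
    visit 4 (parent 7)
      4–7: parent, skip
  visit 2 (parent 6)
    2–6: parent, skip
    visit 1 (parent 2)
      1–2: parent, skip
      visit 0 (parent 1)
        visit 5 (parent 0)
          5–6: 6 visited and ≠ parent → cycle
Cycle: 6 – 2 – 1 – 0 – 5 – 6.

Yes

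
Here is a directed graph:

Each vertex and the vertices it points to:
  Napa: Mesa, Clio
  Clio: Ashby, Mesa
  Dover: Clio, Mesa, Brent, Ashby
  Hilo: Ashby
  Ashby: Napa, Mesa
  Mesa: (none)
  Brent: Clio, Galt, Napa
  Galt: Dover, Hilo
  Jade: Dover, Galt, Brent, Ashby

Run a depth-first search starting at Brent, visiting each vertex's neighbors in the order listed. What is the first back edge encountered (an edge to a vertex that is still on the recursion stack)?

Napa->Clio

DFS from Brent (visiting each vertex's neighbors in the order listed); mark gray on enter, black on exit:
Brent gray
  Clio gray
    Ashby gray
      Napa gray
        Mesa gray
        Mesa black
        Napa→Clio: Clio is gray → back edge
First back edge: Napa → Clio.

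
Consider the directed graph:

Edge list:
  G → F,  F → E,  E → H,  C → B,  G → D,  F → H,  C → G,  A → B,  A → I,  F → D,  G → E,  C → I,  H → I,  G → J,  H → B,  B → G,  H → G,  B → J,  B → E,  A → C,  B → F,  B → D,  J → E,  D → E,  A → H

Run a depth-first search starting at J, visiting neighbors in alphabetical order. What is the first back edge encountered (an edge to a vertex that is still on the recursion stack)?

DFS from J (visiting neighbors in alphabetical order); mark gray on enter, black on exit:
J gray
  E gray
    H gray
      B gray
        D gray
          D→E: E is gray → back edge
First back edge: D → E.

D->E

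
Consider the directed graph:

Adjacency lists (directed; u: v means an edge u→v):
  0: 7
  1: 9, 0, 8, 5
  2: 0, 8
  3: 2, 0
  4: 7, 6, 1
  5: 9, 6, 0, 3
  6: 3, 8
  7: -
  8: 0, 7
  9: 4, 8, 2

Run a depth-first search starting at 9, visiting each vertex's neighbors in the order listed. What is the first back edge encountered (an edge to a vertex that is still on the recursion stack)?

DFS from 9 (visiting each vertex's neighbors in the order listed); mark gray on enter, black on exit:
9 gray
  4 gray
    7 gray
    7 black
    6 gray
      3 gray
        2 gray
          0 gray
            0→7: 7 black — skip
          0 black
          8 gray
            8→0: 0 black — skip
            8→7: 7 black — skip
          8 black
        2 black
        3→0: 0 black — skip
      3 black
      6→8: 8 black — skip
    6 black
    1 gray
      1→9: 9 is gray → back edge
First back edge: 1 → 9.

1→9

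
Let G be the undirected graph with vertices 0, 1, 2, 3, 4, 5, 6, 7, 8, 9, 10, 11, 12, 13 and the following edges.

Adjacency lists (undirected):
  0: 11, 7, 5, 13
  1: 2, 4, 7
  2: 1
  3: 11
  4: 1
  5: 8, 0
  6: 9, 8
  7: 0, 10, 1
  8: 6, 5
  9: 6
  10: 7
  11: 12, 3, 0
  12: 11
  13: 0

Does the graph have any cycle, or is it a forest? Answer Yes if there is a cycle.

No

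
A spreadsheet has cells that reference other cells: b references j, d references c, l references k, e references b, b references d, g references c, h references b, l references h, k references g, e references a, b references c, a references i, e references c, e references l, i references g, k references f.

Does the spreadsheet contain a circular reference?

No

DFS with white/gray/black marking, starting from e:
e gray
  b gray
    j gray
    j black
    c gray
    c black
    d gray
      d→c: c black — skip
    d black
  b black
  a gray
    i gray
      g gray
        g→c: c black — skip
      g black
    i black
  a black
  e→c: c black — skip
  l gray
    h gray
      h→b: b black — skip
    h black
    k gray
      f gray
      f black
      k→g: g black — skip
    k black
  l black
e black
Every edge goes to a white or black vertex — no back edge, so the graph is acyclic.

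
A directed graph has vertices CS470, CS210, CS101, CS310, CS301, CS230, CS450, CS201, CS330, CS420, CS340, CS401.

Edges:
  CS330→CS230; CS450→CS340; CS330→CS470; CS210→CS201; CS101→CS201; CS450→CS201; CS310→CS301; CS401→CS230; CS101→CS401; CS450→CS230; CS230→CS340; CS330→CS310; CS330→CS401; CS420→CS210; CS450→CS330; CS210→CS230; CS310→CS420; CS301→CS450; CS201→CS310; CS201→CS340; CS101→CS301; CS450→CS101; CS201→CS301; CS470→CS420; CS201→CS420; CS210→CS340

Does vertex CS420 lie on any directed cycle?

Yes

CS420 is on a cycle iff CS420 can reach itself via ≥1 edge.
CS420 → CS210 → CS201 → CS420 — yes.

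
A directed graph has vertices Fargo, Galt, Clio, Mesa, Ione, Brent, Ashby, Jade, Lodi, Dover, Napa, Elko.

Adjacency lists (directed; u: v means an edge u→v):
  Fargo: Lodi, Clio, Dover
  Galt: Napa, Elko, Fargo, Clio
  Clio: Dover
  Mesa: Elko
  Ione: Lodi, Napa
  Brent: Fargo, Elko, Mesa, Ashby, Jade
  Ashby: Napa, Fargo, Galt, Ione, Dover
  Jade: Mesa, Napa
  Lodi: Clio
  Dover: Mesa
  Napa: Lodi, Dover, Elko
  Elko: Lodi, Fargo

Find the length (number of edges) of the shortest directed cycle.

4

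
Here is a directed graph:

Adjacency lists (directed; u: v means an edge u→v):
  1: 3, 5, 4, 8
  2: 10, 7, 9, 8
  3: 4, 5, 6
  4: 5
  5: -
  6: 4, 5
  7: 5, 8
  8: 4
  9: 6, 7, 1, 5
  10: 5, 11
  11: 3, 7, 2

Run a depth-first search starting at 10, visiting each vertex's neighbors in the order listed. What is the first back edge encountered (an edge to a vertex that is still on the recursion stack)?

2→10

DFS from 10 (visiting each vertex's neighbors in the order listed); mark gray on enter, black on exit:
10 gray
  5 gray
  5 black
  11 gray
    3 gray
      4 gray
        4→5: 5 black — skip
      4 black
      3→5: 5 black — skip
      6 gray
        6→4: 4 black — skip
        6→5: 5 black — skip
      6 black
    3 black
    7 gray
      7→5: 5 black — skip
      8 gray
        8→4: 4 black — skip
      8 black
    7 black
    2 gray
      2→10: 10 is gray → back edge
First back edge: 2 → 10.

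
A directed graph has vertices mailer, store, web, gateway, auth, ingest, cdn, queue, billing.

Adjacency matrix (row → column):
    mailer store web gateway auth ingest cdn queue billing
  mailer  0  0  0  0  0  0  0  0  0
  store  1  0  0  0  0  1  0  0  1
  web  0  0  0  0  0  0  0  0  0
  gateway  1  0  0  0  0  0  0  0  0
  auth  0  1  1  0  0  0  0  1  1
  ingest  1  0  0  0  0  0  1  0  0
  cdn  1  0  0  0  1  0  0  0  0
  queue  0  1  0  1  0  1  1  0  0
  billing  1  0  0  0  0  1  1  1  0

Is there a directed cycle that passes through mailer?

No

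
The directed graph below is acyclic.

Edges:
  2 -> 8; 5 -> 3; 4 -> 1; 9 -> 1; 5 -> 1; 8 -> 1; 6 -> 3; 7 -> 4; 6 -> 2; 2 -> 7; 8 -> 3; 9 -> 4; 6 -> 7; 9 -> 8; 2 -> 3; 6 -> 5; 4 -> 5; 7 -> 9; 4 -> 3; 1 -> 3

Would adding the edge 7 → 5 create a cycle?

Adding 7→5 creates a cycle iff 5 can already reach 7.
Explore from 5: no path reaches 7. The graph stays acyclic.

No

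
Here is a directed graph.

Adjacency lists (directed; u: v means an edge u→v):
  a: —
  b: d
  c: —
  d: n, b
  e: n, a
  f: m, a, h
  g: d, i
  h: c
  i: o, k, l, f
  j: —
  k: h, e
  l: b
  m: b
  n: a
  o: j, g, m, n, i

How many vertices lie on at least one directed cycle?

5

A vertex is on a directed cycle iff it belongs to a strongly connected component of size ≥ 2 (or has a self-loop).
The vertices on cycles are {b, d, g, i, o} — 5 in total.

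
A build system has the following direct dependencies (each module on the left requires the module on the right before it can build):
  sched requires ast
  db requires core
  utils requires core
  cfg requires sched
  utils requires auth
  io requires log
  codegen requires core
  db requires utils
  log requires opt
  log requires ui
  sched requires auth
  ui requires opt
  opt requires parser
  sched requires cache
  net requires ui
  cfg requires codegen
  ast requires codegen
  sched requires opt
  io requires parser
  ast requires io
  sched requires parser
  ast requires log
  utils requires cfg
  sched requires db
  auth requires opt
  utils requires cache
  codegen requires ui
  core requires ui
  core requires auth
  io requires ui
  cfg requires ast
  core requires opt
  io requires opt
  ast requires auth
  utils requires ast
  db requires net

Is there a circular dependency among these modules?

Yes

DFS with white/gray/black marking, starting from opt:
opt gray
  parser gray
  parser black
opt black
ast gray
  log gray
    log→opt: opt black — skip
    ui gray
      ui→opt: opt black — skip
    ui black
  log black
  codegen gray
    core gray
      core→ui: ui black — skip
      auth gray
        auth→opt: opt black — skip
      auth black
      core→opt: opt black — skip
    core black
    codegen→ui: ui black — skip
  codegen black
  ast→auth: auth black — skip
  io gray
    io→parser: parser black — skip
    io→log: log black — skip
    io→opt: opt black — skip
    io→ui: ui black — skip
  io black
ast black
cfg gray
  cfg→codegen: codegen black — skip
  cfg→ast: ast black — skip
  sched gray
    sched→ast: ast black — skip
    sched→auth: auth black — skip
    cache gray
    cache black
    sched→parser: parser black — skip
    db gray
      net gray
        net→ui: ui black — skip
      net black
      utils gray
        utils→auth: auth black — skip
        utils→ast: ast black — skip
        utils→cfg: cfg is gray → back edge
Back edge found, so a cycle exists: cfg → sched → db → utils → cfg.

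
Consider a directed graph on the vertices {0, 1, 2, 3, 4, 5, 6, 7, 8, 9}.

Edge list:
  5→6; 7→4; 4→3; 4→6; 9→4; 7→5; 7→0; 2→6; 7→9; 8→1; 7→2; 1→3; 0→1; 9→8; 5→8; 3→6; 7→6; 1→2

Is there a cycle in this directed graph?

No

DFS with white/gray/black marking, starting from 4:
4 gray
  6 gray
  6 black
  3 gray
    3→6: 6 black — skip
  3 black
4 black
0 gray
  1 gray
    1→3: 3 black — skip
    2 gray
      2→6: 6 black — skip
    2 black
  1 black
0 black
5 gray
  8 gray
    8→1: 1 black — skip
  8 black
  5→6: 6 black — skip
5 black
7 gray
  7→5: 5 black — skip
  9 gray
    9→8: 8 black — skip
    9→4: 4 black — skip
  9 black
  7→6: 6 black — skip
  7→2: 2 black — skip
  7→4: 4 black — skip
  7→0: 0 black — skip
7 black
Every edge goes to a white or black vertex — no back edge, so the graph is acyclic.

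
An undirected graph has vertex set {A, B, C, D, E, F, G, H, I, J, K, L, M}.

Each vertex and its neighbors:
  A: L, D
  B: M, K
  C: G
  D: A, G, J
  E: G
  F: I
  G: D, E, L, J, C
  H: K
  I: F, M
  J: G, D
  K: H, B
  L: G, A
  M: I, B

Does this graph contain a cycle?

Yes

DFS, tracking each vertex's parent; an edge to a visited non-parent vertex closes a cycle.
Start from L:
visit L (parent –)
  visit G (parent L)
    visit D (parent G)
      visit A (parent D)
        A–L: L visited and ≠ parent → cycle
Cycle: L – G – D – A – L.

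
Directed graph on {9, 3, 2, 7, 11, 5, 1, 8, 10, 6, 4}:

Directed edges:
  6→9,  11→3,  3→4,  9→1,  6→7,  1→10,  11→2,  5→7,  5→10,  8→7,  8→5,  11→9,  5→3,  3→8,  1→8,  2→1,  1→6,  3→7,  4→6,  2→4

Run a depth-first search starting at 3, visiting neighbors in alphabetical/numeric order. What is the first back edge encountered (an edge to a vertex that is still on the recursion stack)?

DFS from 3 (visiting neighbors in alphabetical/numeric order); mark gray on enter, black on exit:
3 gray
  4 gray
    6 gray
      7 gray
      7 black
      9 gray
        1 gray
          1→6: 6 is gray → back edge
First back edge: 1 → 6.

1->6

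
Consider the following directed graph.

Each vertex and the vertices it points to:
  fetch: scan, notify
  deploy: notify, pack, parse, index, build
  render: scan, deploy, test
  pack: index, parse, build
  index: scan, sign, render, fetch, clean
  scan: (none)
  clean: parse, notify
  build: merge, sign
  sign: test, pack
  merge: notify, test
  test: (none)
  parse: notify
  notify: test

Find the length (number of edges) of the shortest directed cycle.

3

For each vertex v, BFS finds the shortest path from v back to v.
The shortest such closed walk is deploy → index → render → deploy, length 3.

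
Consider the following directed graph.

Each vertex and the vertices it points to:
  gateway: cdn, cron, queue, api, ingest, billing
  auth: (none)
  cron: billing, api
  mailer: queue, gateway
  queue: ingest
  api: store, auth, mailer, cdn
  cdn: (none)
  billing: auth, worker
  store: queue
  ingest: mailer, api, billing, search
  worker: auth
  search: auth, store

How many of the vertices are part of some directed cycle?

A vertex is on a directed cycle iff it belongs to a strongly connected component of size ≥ 2 (or has a self-loop).
The vertices on cycles are {api, cron, queue, store, ingest, mailer, search, gateway} — 8 in total.

8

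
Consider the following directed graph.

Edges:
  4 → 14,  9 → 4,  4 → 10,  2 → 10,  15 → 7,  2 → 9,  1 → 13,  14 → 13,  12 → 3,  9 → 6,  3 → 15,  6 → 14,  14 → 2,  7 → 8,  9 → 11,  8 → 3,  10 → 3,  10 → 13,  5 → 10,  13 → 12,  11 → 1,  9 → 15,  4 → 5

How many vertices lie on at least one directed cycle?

9

A vertex is on a directed cycle iff it belongs to a strongly connected component of size ≥ 2 (or has a self-loop).
The vertices on cycles are {2, 3, 4, 6, 7, 8, 9, 14, 15} — 9 in total.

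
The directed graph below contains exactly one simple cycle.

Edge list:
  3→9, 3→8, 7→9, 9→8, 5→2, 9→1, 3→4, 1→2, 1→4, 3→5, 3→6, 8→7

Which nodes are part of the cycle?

DFS with gray/black marking from 9:
9 gray
  8 gray
    7 gray
      7→9: 9 is gray → back edge
Back edge closes the cycle 9 → 8 → 7 → 9; its vertices are {7, 8, 9}.

7, 8, 9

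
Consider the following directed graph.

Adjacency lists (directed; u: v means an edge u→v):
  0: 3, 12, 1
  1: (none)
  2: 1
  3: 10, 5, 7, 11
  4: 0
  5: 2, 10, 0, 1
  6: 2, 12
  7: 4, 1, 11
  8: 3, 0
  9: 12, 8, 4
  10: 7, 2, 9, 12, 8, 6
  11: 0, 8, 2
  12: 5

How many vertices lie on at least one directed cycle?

11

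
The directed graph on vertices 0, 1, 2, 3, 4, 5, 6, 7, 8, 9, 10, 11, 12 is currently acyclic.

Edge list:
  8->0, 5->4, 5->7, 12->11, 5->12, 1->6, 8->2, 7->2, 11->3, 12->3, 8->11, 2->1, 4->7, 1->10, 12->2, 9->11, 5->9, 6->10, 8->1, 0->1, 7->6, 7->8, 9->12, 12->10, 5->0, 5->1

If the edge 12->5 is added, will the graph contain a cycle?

Adding 12→5 creates a cycle iff 5 can already reach 12.
Path from 5: 5 → 12.
So 5 → … → 12 → 5 is a cycle.

Yes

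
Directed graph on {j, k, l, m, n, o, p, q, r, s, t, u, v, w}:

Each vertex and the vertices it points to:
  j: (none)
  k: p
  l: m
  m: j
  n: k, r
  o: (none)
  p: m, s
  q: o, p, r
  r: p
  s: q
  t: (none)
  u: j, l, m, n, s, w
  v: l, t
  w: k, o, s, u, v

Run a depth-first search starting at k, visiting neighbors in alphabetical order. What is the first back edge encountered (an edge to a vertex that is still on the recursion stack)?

q->p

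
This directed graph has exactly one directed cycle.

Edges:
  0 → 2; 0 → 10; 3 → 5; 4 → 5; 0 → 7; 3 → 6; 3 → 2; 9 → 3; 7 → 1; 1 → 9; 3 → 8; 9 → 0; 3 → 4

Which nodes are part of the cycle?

0, 1, 7, 9

DFS with gray/black marking from 9:
9 gray
  0 gray
    2 gray
    2 black
    10 gray
    10 black
    7 gray
      1 gray
        1→9: 9 is gray → back edge
Back edge closes the cycle 9 → 0 → 7 → 1 → 9; its vertices are {0, 1, 7, 9}.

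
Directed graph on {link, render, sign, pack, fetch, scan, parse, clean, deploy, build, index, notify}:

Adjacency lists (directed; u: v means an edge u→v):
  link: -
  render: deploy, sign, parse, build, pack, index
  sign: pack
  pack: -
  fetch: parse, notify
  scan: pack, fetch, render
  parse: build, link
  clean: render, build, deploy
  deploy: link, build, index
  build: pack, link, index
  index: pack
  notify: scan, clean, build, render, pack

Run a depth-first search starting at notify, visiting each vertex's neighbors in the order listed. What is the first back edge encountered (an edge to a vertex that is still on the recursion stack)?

DFS from notify (visiting each vertex's neighbors in the order listed); mark gray on enter, black on exit:
notify gray
  scan gray
    pack gray
    pack black
    fetch gray
      parse gray
        build gray
          build→pack: pack black — skip
          link gray
          link black
          index gray
            index→pack: pack black — skip
          index black
        build black
        parse→link: link black — skip
      parse black
      fetch→notify: notify is gray → back edge
First back edge: fetch → notify.

fetch→notify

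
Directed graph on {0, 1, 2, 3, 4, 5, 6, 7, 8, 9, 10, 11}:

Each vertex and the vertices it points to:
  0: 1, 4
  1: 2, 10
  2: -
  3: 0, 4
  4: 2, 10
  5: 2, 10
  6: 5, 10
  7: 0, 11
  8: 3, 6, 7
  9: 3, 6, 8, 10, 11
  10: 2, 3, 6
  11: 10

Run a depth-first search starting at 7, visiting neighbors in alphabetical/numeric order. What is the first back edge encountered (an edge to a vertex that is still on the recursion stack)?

DFS from 7 (visiting neighbors in alphabetical/numeric order); mark gray on enter, black on exit:
7 gray
  0 gray
    1 gray
      2 gray
      2 black
      10 gray
        10→2: 2 black — skip
        3 gray
          3→0: 0 is gray → back edge
First back edge: 3 → 0.

3->0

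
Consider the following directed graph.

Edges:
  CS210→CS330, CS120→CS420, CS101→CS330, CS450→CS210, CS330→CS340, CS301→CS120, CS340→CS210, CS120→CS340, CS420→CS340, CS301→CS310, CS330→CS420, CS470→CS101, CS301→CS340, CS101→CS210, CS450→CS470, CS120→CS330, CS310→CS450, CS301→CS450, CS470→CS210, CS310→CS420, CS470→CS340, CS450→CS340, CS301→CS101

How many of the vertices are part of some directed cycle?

4

A vertex is on a directed cycle iff it belongs to a strongly connected component of size ≥ 2 (or has a self-loop).
The vertices on cycles are {CS210, CS330, CS340, CS420} — 4 in total.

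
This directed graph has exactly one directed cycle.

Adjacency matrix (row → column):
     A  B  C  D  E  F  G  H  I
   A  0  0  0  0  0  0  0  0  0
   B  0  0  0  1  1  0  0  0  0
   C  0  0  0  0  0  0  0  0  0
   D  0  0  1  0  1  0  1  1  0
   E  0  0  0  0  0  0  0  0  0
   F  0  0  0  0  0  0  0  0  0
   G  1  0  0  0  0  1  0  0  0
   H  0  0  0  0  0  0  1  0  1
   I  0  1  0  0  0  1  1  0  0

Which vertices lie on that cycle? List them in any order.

B, D, H, I

DFS with gray/black marking from I:
I gray
  B gray
    E gray
    E black
    D gray
      H gray
        H→I: I is gray → back edge
Back edge closes the cycle I → B → D → H → I; its vertices are {B, D, H, I}.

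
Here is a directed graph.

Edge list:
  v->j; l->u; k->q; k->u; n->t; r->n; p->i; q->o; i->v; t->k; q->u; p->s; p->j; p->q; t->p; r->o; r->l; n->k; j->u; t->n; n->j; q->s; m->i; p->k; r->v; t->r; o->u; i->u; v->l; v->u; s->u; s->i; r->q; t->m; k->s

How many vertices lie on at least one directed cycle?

3

A vertex is on a directed cycle iff it belongs to a strongly connected component of size ≥ 2 (or has a self-loop).
The vertices on cycles are {n, r, t} — 3 in total.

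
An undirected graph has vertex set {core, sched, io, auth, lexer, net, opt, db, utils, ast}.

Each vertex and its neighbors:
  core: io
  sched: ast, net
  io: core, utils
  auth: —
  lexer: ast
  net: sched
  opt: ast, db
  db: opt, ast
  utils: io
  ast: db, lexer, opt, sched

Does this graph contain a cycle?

Yes

DFS, tracking each vertex's parent; an edge to a visited non-parent vertex closes a cycle.
Start from utils:
visit utils (parent –)
  visit io (parent utils)
    visit core (parent io)
      core–io: parent, skip
    io–utils: parent, skip
visit sched (parent –)
  visit ast (parent sched)
    visit db (parent ast)
      visit opt (parent db)
        opt–ast: ast visited and ≠ parent → cycle
Cycle: ast – db – opt – ast.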